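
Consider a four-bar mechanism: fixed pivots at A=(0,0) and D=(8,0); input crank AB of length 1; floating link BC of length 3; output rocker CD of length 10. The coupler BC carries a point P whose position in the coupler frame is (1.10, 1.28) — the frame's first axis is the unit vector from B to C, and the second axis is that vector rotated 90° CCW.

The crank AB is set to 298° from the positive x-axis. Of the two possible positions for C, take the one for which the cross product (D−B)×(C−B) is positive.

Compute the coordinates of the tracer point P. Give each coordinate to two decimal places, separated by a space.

-1.17 -1.28

A=(0,0), D=(8.00,0)
B = A + 1.00·(cos298°, sin298°) = (0.4695, -0.8829)
|BD| = 7.5821
circle(B,3.00) ∩ circle(D,10.00): a=-2.2099, h=2.0289
  candidates: C₊=(-1.9617,0.8748) cross=15.383; C₋=(-1.4891,-3.1554) cross=-15.383
  mode + wants cross > 0 → take C=(-1.9617,0.8748) (cross=15.383)
ex = (C−B)/|BC| = (-0.8104,0.5859); ey = (-0.5859,-0.8104)
P = B + 1.10·ex + 1.28·ey = (-1.1719,-1.2757)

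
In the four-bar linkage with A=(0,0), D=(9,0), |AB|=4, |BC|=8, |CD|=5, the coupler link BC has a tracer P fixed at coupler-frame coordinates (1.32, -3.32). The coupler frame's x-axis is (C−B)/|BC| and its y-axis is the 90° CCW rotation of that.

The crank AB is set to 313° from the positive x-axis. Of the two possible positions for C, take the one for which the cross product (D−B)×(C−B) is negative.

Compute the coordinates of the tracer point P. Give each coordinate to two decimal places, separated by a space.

3.25 -6.46

A=(0,0), D=(9.00,0)
B = A + 4.00·(cos313°, sin313°) = (2.7280, -2.9254)
|BD| = 6.9207
circle(B,8.00) ∩ circle(D,5.00): a=6.2780, h=4.9585
  candidates: C₊=(6.3215,4.2221) cross=34.316; C₋=(10.5135,-4.7654) cross=-34.316
  mode - wants cross < 0 → take C=(10.5135,-4.7654) (cross=-34.316)
ex = (C−B)/|BC| = (0.9732,-0.2300); ey = (0.2300,0.9732)
P = B + 1.32·ex + -3.32·ey = (3.2490,-6.4600)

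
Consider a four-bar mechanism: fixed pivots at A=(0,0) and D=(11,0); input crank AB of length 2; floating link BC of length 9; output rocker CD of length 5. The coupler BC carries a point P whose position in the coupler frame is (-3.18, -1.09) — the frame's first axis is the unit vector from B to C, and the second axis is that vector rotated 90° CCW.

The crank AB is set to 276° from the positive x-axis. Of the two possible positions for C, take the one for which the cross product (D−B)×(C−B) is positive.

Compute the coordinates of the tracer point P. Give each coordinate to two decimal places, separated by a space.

-1.67 -4.78

A=(0,0), D=(11.00,0)
B = A + 2.00·(cos276°, sin276°) = (0.2091, -1.9890)
|BD| = 10.9727
circle(B,9.00) ∩ circle(D,5.00): a=8.0381, h=4.0482
  candidates: C₊=(7.3802,3.4492) cross=44.420; C₋=(8.8479,-4.5131) cross=-44.420
  mode + wants cross > 0 → take C=(7.3802,3.4492) (cross=44.420)
ex = (C−B)/|BC| = (0.7968,0.6043); ey = (-0.6043,0.7968)
P = B + -3.18·ex + -1.09·ey = (-1.6661,-4.7791)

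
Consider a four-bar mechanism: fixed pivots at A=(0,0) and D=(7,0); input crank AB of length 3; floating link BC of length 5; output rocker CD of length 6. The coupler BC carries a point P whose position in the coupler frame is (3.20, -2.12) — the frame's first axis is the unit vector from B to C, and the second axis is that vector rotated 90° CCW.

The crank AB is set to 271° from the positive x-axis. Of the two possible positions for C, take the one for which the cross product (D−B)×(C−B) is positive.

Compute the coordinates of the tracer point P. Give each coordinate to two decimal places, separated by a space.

A=(0,0), D=(7.00,0)
B = A + 3.00·(cos271°, sin271°) = (0.0524, -2.9995)
|BD| = 7.5675
circle(B,5.00) ∩ circle(D,6.00): a=3.0570, h=3.9566
  candidates: C₊=(1.2906,1.8447) cross=29.942; C₋=(4.4272,-5.4204) cross=-29.942
  mode + wants cross > 0 → take C=(1.2906,1.8447) (cross=29.942)
ex = (C−B)/|BC| = (0.2477,0.9688); ey = (-0.9688,0.2477)
P = B + 3.20·ex + -2.12·ey = (2.8988,-0.4242)

2.90 -0.42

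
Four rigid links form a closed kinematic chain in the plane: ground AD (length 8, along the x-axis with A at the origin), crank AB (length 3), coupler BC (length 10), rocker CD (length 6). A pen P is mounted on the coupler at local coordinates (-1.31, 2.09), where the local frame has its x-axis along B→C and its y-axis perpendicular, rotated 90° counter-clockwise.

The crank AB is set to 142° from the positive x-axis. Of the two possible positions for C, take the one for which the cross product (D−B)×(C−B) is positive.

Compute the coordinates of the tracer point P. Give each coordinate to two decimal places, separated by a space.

-4.41 3.23

A=(0,0), D=(8.00,0)
B = A + 3.00·(cos142°, sin142°) = (-2.3640, 1.8470)
|BD| = 10.5273
circle(B,10.00) ∩ circle(D,6.00): a=8.3034, h=5.5726
  candidates: C₊=(6.7882,5.8764) cross=58.665; C₋=(4.8328,-5.0960) cross=-58.665
  mode + wants cross > 0 → take C=(6.7882,5.8764) (cross=58.665)
ex = (C−B)/|BC| = (0.9152,0.4029); ey = (-0.4029,0.9152)
P = B + -1.31·ex + 2.09·ey = (-4.4051,3.2320)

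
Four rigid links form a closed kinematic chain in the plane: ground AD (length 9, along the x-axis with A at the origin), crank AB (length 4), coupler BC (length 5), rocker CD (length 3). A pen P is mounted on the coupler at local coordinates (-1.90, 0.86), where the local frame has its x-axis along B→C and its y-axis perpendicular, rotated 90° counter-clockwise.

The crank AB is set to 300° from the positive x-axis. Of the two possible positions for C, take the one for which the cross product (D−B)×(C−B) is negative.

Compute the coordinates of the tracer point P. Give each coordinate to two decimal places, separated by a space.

-0.07 -3.19

A=(0,0), D=(9.00,0)
B = A + 4.00·(cos300°, sin300°) = (2.0000, -3.4641)
|BD| = 7.8102
circle(B,5.00) ∩ circle(D,3.00): a=4.9294, h=0.8371
  candidates: C₊=(6.0467,-0.5274) cross=6.538; C₋=(6.7893,-2.0280) cross=-6.538
  mode - wants cross < 0 → take C=(6.7893,-2.0280) (cross=-6.538)
ex = (C−B)/|BC| = (0.9579,0.2872); ey = (-0.2872,0.9579)
P = B + -1.90·ex + 0.86·ey = (-0.0669,-3.1860)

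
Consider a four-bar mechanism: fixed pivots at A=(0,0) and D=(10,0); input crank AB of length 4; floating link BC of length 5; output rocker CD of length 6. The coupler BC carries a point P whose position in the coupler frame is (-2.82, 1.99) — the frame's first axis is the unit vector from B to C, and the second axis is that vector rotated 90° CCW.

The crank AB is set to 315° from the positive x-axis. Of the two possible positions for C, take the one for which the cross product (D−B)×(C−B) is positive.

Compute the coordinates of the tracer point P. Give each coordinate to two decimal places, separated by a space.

A=(0,0), D=(10.00,0)
B = A + 4.00·(cos315°, sin315°) = (2.8284, -2.8284)
|BD| = 7.7092
circle(B,5.00) ∩ circle(D,6.00): a=3.1412, h=3.8901
  candidates: C₊=(4.3233,1.9429) cross=29.990; C₋=(7.1778,-5.2948) cross=-29.990
  mode + wants cross > 0 → take C=(4.3233,1.9429) (cross=29.990)
ex = (C−B)/|BC| = (0.2990,0.9543); ey = (-0.9543,0.2990)
P = B + -2.82·ex + 1.99·ey = (0.0863,-4.9245)

0.09 -4.92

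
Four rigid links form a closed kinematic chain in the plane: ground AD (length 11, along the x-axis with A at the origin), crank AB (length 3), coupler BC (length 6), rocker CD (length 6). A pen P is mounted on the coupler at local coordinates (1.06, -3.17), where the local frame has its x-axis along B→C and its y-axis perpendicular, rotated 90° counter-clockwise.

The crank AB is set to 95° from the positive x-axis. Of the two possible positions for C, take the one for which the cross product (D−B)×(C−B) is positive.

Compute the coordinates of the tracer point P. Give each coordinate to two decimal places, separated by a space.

A=(0,0), D=(11.00,0)
B = A + 3.00·(cos95°, sin95°) = (-0.2615, 2.9886)
|BD| = 11.6513
circle(B,6.00) ∩ circle(D,6.00): a=5.8256, h=1.4359
  candidates: C₊=(5.7376,2.8822) cross=16.731; C₋=(5.0009,0.1064) cross=-16.731
  mode + wants cross > 0 → take C=(5.7376,2.8822) (cross=16.731)
ex = (C−B)/|BC| = (0.9998,-0.0177); ey = (0.0177,0.9998)
P = B + 1.06·ex + -3.17·ey = (0.7422,-0.1997)

0.74 -0.20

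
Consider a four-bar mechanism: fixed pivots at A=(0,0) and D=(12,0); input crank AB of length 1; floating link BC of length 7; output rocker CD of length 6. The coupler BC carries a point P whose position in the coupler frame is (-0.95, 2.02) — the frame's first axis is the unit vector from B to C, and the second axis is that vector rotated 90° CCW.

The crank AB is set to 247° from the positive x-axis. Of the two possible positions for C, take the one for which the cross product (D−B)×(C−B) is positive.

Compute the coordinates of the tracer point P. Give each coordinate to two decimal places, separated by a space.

-1.98 0.65

A=(0,0), D=(12.00,0)
B = A + 1.00·(cos247°, sin247°) = (-0.3907, -0.9205)
|BD| = 12.4249
circle(B,7.00) ∩ circle(D,6.00): a=6.7356, h=1.9058
  candidates: C₊=(6.1852,1.4790) cross=23.679; C₋=(6.4675,-2.3220) cross=-23.679
  mode + wants cross > 0 → take C=(6.1852,1.4790) (cross=23.679)
ex = (C−B)/|BC| = (0.9394,0.3428); ey = (-0.3428,0.9394)
P = B + -0.95·ex + 2.02·ey = (-1.9756,0.6515)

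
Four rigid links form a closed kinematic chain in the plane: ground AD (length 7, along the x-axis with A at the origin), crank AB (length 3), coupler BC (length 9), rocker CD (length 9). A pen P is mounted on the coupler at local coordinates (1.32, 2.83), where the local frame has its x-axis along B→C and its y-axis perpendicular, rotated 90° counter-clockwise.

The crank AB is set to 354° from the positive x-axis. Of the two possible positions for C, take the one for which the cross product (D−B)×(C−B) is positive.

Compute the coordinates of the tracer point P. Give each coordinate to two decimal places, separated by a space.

A=(0,0), D=(7.00,0)
B = A + 3.00·(cos354°, sin354°) = (2.9836, -0.3136)
|BD| = 4.0287
circle(B,9.00) ∩ circle(D,9.00): a=2.0143, h=8.7717
  candidates: C₊=(4.3090,8.5883) cross=35.338; C₋=(5.6746,-8.9019) cross=-35.338
  mode + wants cross > 0 → take C=(4.3090,8.5883) (cross=35.338)
ex = (C−B)/|BC| = (0.1473,0.9891); ey = (-0.9891,0.1473)
P = B + 1.32·ex + 2.83·ey = (0.3788,1.4088)

0.38 1.41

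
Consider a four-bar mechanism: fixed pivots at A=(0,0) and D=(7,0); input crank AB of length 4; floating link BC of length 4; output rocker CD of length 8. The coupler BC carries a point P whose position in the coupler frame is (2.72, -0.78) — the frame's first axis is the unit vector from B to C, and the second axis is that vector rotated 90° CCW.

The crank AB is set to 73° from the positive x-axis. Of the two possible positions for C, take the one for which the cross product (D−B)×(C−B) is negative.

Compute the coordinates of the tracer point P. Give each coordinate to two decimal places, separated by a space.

A=(0,0), D=(7.00,0)
B = A + 4.00·(cos73°, sin73°) = (1.1695, 3.8252)
|BD| = 6.9733
circle(B,4.00) ∩ circle(D,8.00): a=0.0450, h=3.9997
  candidates: C₊=(3.4012,7.1448) cross=27.892; C₋=(-0.9870,0.4563) cross=-27.892
  mode - wants cross < 0 → take C=(-0.9870,0.4563) (cross=-27.892)
ex = (C−B)/|BC| = (-0.5391,-0.8422); ey = (0.8422,-0.5391)
P = B + 2.72·ex + -0.78·ey = (-0.9538,1.9549)

-0.95 1.95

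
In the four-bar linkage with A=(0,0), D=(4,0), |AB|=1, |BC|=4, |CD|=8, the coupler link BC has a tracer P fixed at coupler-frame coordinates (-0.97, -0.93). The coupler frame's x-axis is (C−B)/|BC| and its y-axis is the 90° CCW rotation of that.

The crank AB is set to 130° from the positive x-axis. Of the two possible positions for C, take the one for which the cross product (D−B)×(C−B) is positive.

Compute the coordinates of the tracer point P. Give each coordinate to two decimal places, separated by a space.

A=(0,0), D=(4.00,0)
B = A + 1.00·(cos130°, sin130°) = (-0.6428, 0.7660)
|BD| = 4.7056
circle(B,4.00) ∩ circle(D,8.00): a=-2.7476, h=2.9070
  candidates: C₊=(-2.8805,4.0816) cross=13.679; C₋=(-3.8270,-1.6549) cross=-13.679
  mode + wants cross > 0 → take C=(-2.8805,4.0816) (cross=13.679)
ex = (C−B)/|BC| = (-0.5594,0.8289); ey = (-0.8289,-0.5594)
P = B + -0.97·ex + -0.93·ey = (0.6707,0.4823)

0.67 0.48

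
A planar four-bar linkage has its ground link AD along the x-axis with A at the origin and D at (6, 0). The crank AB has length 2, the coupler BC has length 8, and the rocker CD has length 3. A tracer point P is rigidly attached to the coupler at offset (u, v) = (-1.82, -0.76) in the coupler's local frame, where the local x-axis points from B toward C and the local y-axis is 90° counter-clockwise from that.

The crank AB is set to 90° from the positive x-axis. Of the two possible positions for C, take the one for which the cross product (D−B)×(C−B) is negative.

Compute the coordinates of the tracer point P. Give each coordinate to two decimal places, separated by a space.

-1.90 2.54

A=(0,0), D=(6.00,0)
B = A + 2.00·(cos90°, sin90°) = (0.0000, 2.0000)
|BD| = 6.3246
circle(B,8.00) ∩ circle(D,3.00): a=7.5104, h=2.7557
  candidates: C₊=(7.9964,2.2393) cross=17.428; C₋=(6.2536,-2.9893) cross=-17.428
  mode - wants cross < 0 → take C=(6.2536,-2.9893) (cross=-17.428)
ex = (C−B)/|BC| = (0.7817,-0.6237); ey = (0.6237,0.7817)
P = B + -1.82·ex + -0.76·ey = (-1.8967,2.5410)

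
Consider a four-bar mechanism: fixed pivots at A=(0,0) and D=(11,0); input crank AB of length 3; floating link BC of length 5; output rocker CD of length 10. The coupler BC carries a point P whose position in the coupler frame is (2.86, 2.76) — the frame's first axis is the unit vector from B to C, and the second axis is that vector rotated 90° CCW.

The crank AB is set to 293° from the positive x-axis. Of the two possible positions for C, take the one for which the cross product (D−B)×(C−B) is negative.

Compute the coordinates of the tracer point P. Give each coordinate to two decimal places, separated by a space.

A=(0,0), D=(11.00,0)
B = A + 3.00·(cos293°, sin293°) = (1.1722, -2.7615)
|BD| = 10.2084
circle(B,5.00) ∩ circle(D,10.00): a=1.4308, h=4.7909
  candidates: C₊=(1.2536,2.2378) cross=48.908; C₋=(3.8456,-6.9868) cross=-48.908
  mode - wants cross < 0 → take C=(3.8456,-6.9868) (cross=-48.908)
ex = (C−B)/|BC| = (0.5347,-0.8451); ey = (0.8451,0.5347)
P = B + 2.86·ex + 2.76·ey = (5.0337,-3.7026)

5.03 -3.70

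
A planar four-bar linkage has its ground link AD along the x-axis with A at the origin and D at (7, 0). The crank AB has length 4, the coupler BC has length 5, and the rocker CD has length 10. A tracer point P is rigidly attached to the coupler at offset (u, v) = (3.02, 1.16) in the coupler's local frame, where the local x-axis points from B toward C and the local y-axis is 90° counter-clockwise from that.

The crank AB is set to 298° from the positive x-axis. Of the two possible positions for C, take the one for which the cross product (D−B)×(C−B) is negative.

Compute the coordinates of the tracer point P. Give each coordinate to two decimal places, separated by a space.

A=(0,0), D=(7.00,0)
B = A + 4.00·(cos298°, sin298°) = (1.8779, -3.5318)
|BD| = 6.2217
circle(B,5.00) ∩ circle(D,10.00): a=-2.9164, h=4.0613
  candidates: C₊=(-2.8286,-1.8438) cross=25.268; C₋=(1.7823,-8.5309) cross=-25.268
  mode - wants cross < 0 → take C=(1.7823,-8.5309) (cross=-25.268)
ex = (C−B)/|BC| = (-0.0191,-0.9998); ey = (0.9998,-0.0191)
P = B + 3.02·ex + 1.16·ey = (2.9800,-6.5734)

2.98 -6.57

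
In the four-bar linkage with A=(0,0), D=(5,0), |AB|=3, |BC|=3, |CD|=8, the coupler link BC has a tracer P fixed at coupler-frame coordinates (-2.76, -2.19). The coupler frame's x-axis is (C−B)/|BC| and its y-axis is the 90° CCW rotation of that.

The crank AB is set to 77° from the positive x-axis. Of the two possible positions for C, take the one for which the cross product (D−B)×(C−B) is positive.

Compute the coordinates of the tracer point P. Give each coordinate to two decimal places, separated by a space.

3.91 1.53

A=(0,0), D=(5.00,0)
B = A + 3.00·(cos77°, sin77°) = (0.6749, 2.9231)
|BD| = 5.2203
circle(B,3.00) ∩ circle(D,8.00): a=-2.6578, h=1.3915
  candidates: C₊=(-0.7480,5.5642) cross=7.264; C₋=(-2.3064,3.2584) cross=-7.264
  mode + wants cross > 0 → take C=(-0.7480,5.5642) (cross=7.264)
ex = (C−B)/|BC| = (-0.4743,0.8804); ey = (-0.8804,-0.4743)
P = B + -2.76·ex + -2.19·ey = (3.9119,1.5319)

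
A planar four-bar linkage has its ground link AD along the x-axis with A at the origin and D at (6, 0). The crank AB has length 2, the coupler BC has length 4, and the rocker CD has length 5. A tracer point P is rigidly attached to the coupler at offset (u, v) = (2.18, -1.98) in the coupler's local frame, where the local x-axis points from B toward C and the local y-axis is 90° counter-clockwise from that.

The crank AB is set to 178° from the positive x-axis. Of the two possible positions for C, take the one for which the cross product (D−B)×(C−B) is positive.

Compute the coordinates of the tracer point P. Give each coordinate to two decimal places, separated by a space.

A=(0,0), D=(6.00,0)
B = A + 2.00·(cos178°, sin178°) = (-1.9988, 0.0698)
|BD| = 7.9991
circle(B,4.00) ∩ circle(D,5.00): a=3.4370, h=2.0463
  candidates: C₊=(1.4559,2.0860) cross=16.368; C₋=(1.4202,-2.0064) cross=-16.368
  mode + wants cross > 0 → take C=(1.4559,2.0860) (cross=16.368)
ex = (C−B)/|BC| = (0.8637,0.5040); ey = (-0.5040,0.8637)
P = B + 2.18·ex + -1.98·ey = (0.8820,-0.5415)

0.88 -0.54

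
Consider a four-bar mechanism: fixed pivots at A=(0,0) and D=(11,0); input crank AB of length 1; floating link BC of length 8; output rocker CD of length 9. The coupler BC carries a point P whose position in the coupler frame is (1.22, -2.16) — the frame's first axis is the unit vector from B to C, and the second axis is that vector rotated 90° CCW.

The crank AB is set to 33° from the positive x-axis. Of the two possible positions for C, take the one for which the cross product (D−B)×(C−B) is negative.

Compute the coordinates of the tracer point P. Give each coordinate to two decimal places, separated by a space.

A=(0,0), D=(11.00,0)
B = A + 1.00·(cos33°, sin33°) = (0.8387, 0.5446)
|BD| = 10.1759
circle(B,8.00) ∩ circle(D,9.00): a=4.2527, h=6.7761
  candidates: C₊=(5.4479,7.0834) cross=68.953; C₋=(4.7226,-6.4493) cross=-68.953
  mode - wants cross < 0 → take C=(4.7226,-6.4493) (cross=-68.953)
ex = (C−B)/|BC| = (0.4855,-0.8742); ey = (0.8742,0.4855)
P = B + 1.22·ex + -2.16·ey = (-0.4574,-1.5706)

-0.46 -1.57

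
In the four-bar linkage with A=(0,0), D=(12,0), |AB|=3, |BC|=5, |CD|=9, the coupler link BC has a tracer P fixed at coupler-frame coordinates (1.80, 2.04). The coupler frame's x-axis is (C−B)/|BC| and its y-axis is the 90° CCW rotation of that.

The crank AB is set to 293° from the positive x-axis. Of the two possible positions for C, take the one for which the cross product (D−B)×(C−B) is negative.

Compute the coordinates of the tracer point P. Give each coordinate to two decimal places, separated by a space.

A=(0,0), D=(12.00,0)
B = A + 3.00·(cos293°, sin293°) = (1.1722, -2.7615)
|BD| = 11.1744
circle(B,5.00) ∩ circle(D,9.00): a=3.0815, h=3.9376
  candidates: C₊=(3.1850,1.8154) cross=44.000; C₋=(5.1312,-5.8154) cross=-44.000
  mode - wants cross < 0 → take C=(5.1312,-5.8154) (cross=-44.000)
ex = (C−B)/|BC| = (0.7918,-0.6108); ey = (0.6108,0.7918)
P = B + 1.80·ex + 2.04·ey = (3.8434,-2.2457)

3.84 -2.25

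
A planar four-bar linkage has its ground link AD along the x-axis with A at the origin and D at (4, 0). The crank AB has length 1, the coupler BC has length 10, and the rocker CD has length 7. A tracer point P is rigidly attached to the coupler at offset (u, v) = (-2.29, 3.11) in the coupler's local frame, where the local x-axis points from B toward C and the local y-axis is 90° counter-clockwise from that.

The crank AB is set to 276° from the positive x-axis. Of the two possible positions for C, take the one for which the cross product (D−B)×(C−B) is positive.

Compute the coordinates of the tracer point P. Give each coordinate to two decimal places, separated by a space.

-3.74 -0.59

A=(0,0), D=(4.00,0)
B = A + 1.00·(cos276°, sin276°) = (0.1045, -0.9945)
|BD| = 4.0204
circle(B,10.00) ∩ circle(D,7.00): a=8.3528, h=5.4982
  candidates: C₊=(6.8377,6.3990) cross=22.105; C₋=(9.5578,-4.2556) cross=-22.105
  mode + wants cross > 0 → take C=(6.8377,6.3990) (cross=22.105)
ex = (C−B)/|BC| = (0.6733,0.7394); ey = (-0.7394,0.6733)
P = B + -2.29·ex + 3.11·ey = (-3.7368,-0.5936)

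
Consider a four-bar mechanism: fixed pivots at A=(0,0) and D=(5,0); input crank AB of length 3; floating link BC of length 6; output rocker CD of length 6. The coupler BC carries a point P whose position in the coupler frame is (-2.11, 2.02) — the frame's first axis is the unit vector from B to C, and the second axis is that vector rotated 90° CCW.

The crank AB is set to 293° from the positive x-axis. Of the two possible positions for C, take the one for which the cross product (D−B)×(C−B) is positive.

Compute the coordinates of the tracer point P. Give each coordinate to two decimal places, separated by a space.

A=(0,0), D=(5.00,0)
B = A + 3.00·(cos293°, sin293°) = (1.1722, -2.7615)
|BD| = 4.7200
circle(B,6.00) ∩ circle(D,6.00): a=2.3600, h=5.5164
  candidates: C₊=(-0.1414,3.0929) cross=26.037; C₋=(6.3136,-5.8544) cross=-26.037
  mode + wants cross > 0 → take C=(-0.1414,3.0929) (cross=26.037)
ex = (C−B)/|BC| = (-0.2189,0.9757); ey = (-0.9757,-0.2189)
P = B + -2.11·ex + 2.02·ey = (-0.3369,-5.2626)

-0.34 -5.26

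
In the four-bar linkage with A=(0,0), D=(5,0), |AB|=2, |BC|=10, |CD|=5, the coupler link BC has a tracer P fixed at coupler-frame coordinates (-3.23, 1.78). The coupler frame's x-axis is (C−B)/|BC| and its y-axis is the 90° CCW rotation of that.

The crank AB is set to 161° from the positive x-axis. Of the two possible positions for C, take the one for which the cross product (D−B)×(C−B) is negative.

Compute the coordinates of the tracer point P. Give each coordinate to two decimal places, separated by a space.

-3.64 3.90

A=(0,0), D=(5.00,0)
B = A + 2.00·(cos161°, sin161°) = (-1.8910, 0.6511)
|BD| = 6.9217
circle(B,10.00) ∩ circle(D,5.00): a=8.8786, h=4.6012
  candidates: C₊=(7.3810,4.3967) cross=31.848; C₋=(6.5153,-4.7648) cross=-31.848
  mode - wants cross < 0 → take C=(6.5153,-4.7648) (cross=-31.848)
ex = (C−B)/|BC| = (0.8406,-0.5416); ey = (0.5416,0.8406)
P = B + -3.23·ex + 1.78·ey = (-3.6423,3.8968)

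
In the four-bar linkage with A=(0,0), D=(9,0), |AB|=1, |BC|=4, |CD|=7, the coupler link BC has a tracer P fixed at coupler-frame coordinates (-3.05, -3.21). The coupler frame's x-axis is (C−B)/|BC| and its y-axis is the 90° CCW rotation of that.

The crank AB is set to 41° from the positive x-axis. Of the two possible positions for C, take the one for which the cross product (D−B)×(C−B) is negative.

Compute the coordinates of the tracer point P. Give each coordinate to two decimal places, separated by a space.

-3.51 1.86

A=(0,0), D=(9.00,0)
B = A + 1.00·(cos41°, sin41°) = (0.7547, 0.6561)
|BD| = 8.2713
circle(B,4.00) ∩ circle(D,7.00): a=2.1408, h=3.3789
  candidates: C₊=(3.1568,3.8545) cross=27.948; C₋=(2.6208,-2.8820) cross=-27.948
  mode - wants cross < 0 → take C=(2.6208,-2.8820) (cross=-27.948)
ex = (C−B)/|BC| = (0.4665,-0.8845); ey = (0.8845,0.4665)
P = B + -3.05·ex + -3.21·ey = (-3.5075,1.8563)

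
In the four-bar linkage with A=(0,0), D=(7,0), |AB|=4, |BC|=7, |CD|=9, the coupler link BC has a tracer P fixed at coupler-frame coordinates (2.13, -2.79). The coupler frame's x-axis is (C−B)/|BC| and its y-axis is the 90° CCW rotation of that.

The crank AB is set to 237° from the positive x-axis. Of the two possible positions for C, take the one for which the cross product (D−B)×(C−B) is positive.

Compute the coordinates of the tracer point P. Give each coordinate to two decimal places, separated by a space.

A=(0,0), D=(7.00,0)
B = A + 4.00·(cos237°, sin237°) = (-2.1786, -3.3547)
|BD| = 9.7724
circle(B,7.00) ∩ circle(D,9.00): a=3.2489, h=6.2004
  candidates: C₊=(-1.2555,3.5842) cross=60.592; C₋=(3.0014,-8.0630) cross=-60.592
  mode + wants cross > 0 → take C=(-1.2555,3.5842) (cross=60.592)
ex = (C−B)/|BC| = (0.1319,0.9913); ey = (-0.9913,0.1319)
P = B + 2.13·ex + -2.79·ey = (0.8679,-1.6112)

0.87 -1.61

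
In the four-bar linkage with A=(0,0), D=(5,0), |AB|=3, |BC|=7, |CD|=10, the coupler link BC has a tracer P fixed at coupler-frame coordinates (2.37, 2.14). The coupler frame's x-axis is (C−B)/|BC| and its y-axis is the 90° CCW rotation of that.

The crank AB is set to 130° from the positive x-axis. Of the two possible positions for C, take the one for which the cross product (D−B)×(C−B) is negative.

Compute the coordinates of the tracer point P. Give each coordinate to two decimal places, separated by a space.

A=(0,0), D=(5.00,0)
B = A + 3.00·(cos130°, sin130°) = (-1.9284, 2.2981)
|BD| = 7.2996
circle(B,7.00) ∩ circle(D,10.00): a=0.1564, h=6.9983
  candidates: C₊=(0.4234,8.8913) cross=51.084; C₋=(-3.9832,-4.3935) cross=-51.084
  mode - wants cross < 0 → take C=(-3.9832,-4.3935) (cross=-51.084)
ex = (C−B)/|BC| = (-0.2935,-0.9559); ey = (0.9559,-0.2935)
P = B + 2.37·ex + 2.14·ey = (-0.5783,-0.5956)

-0.58 -0.60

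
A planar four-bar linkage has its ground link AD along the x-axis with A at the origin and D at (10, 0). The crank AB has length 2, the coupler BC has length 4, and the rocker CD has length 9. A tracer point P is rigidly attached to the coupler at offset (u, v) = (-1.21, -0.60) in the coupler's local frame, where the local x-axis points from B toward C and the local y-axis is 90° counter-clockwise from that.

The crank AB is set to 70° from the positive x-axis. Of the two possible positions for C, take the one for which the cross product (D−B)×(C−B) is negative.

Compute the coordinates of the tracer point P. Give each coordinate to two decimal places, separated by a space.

-0.08 2.99

A=(0,0), D=(10.00,0)
B = A + 2.00·(cos70°, sin70°) = (0.6840, 1.8794)
|BD| = 9.5036
circle(B,4.00) ∩ circle(D,9.00): a=1.3321, h=3.7717
  candidates: C₊=(2.7357,5.3132) cross=35.845; C₋=(1.2439,-2.0812) cross=-35.845
  mode - wants cross < 0 → take C=(1.2439,-2.0812) (cross=-35.845)
ex = (C−B)/|BC| = (0.1400,-0.9902); ey = (0.9902,0.1400)
P = B + -1.21·ex + -0.60·ey = (-0.0794,2.9935)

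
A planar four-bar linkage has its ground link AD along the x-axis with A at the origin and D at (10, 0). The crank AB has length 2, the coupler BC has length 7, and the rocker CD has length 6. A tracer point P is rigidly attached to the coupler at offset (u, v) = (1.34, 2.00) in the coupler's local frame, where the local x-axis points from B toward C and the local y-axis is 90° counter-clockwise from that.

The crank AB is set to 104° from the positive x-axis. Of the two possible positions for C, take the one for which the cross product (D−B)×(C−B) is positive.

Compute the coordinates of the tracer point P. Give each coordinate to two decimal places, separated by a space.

A=(0,0), D=(10.00,0)
B = A + 2.00·(cos104°, sin104°) = (-0.4838, 1.9406)
|BD| = 10.6619
circle(B,7.00) ∩ circle(D,6.00): a=5.9406, h=3.7026
  candidates: C₊=(6.0315,4.5001) cross=39.477; C₋=(4.6836,-2.7814) cross=-39.477
  mode + wants cross > 0 → take C=(6.0315,4.5001) (cross=39.477)
ex = (C−B)/|BC| = (0.9308,0.3656); ey = (-0.3656,0.9308)
P = B + 1.34·ex + 2.00·ey = (0.0321,4.2921)

0.03 4.29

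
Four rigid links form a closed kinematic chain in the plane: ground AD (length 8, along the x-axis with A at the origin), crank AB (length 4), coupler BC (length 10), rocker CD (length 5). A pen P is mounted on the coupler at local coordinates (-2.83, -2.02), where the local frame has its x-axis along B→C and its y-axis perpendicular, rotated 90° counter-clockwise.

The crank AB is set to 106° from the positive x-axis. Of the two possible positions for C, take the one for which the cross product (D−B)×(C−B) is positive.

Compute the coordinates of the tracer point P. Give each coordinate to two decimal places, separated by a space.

A=(0,0), D=(8.00,0)
B = A + 4.00·(cos106°, sin106°) = (-1.1025, 3.8450)
|BD| = 9.8813
circle(B,10.00) ∩ circle(D,5.00): a=8.7357, h=4.8670
  candidates: C₊=(8.8385,4.9292) cross=48.092; C₋=(5.0508,-4.0376) cross=-48.092
  mode + wants cross > 0 → take C=(8.8385,4.9292) (cross=48.092)
ex = (C−B)/|BC| = (0.9941,0.1084); ey = (-0.1084,0.9941)
P = B + -2.83·ex + -2.02·ey = (-3.6969,1.5301)

-3.70 1.53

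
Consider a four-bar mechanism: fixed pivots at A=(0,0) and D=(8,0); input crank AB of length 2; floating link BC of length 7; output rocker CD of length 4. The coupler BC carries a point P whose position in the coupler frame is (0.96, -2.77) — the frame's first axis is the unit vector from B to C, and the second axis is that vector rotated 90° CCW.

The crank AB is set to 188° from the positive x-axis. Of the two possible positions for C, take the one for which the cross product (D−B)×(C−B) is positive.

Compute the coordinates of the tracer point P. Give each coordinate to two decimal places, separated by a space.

A=(0,0), D=(8.00,0)
B = A + 2.00·(cos188°, sin188°) = (-1.9805, -0.2783)
|BD| = 9.9844
circle(B,7.00) ∩ circle(D,4.00): a=6.6448, h=2.2016
  candidates: C₊=(4.6003,2.1076) cross=21.981; C₋=(4.7230,-2.2938) cross=-21.981
  mode + wants cross > 0 → take C=(4.6003,2.1076) (cross=21.981)
ex = (C−B)/|BC| = (0.9401,0.3408); ey = (-0.3408,0.9401)
P = B + 0.96·ex + -2.77·ey = (-0.1339,-2.5553)

-0.13 -2.56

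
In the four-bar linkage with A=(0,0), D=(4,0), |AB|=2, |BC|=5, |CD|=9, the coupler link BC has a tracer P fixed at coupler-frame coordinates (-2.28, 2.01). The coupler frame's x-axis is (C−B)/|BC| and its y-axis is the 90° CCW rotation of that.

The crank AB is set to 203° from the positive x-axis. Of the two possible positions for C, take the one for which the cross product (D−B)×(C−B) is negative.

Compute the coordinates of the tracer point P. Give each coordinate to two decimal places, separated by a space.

0.65 0.96

A=(0,0), D=(4.00,0)
B = A + 2.00·(cos203°, sin203°) = (-1.8410, -0.7815)
|BD| = 5.8931
circle(B,5.00) ∩ circle(D,9.00): a=-1.8048, h=4.6629
  candidates: C₊=(-4.2482,3.6009) cross=27.479; C₋=(-3.0116,-5.6425) cross=-27.479
  mode - wants cross < 0 → take C=(-3.0116,-5.6425) (cross=-27.479)
ex = (C−B)/|BC| = (-0.2341,-0.9722); ey = (0.9722,-0.2341)
P = B + -2.28·ex + 2.01·ey = (0.6469,0.9646)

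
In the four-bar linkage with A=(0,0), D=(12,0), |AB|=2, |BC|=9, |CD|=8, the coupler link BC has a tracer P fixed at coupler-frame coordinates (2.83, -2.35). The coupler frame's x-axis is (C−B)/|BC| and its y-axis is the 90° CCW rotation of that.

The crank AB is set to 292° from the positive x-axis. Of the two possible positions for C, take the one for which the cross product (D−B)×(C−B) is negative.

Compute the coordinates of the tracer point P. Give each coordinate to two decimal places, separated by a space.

A=(0,0), D=(12.00,0)
B = A + 2.00·(cos292°, sin292°) = (0.7492, -1.8544)
|BD| = 11.4026
circle(B,9.00) ∩ circle(D,8.00): a=6.4467, h=6.2801
  candidates: C₊=(6.0888,5.3905) cross=71.609; C₋=(8.1314,-7.0024) cross=-71.609
  mode - wants cross < 0 → take C=(8.1314,-7.0024) (cross=-71.609)
ex = (C−B)/|BC| = (0.8202,-0.5720); ey = (0.5720,0.8202)
P = B + 2.83·ex + -2.35·ey = (1.7263,-5.4007)

1.73 -5.40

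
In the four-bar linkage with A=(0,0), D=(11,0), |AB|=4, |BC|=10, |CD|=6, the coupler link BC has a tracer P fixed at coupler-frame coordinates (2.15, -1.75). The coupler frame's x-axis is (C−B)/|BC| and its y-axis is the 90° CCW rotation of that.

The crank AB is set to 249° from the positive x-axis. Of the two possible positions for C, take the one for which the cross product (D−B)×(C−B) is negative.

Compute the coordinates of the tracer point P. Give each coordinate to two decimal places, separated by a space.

0.39 -5.82

A=(0,0), D=(11.00,0)
B = A + 4.00·(cos249°, sin249°) = (-1.4335, -3.7343)
|BD| = 12.9822
circle(B,10.00) ∩ circle(D,6.00): a=8.9560, h=4.4486
  candidates: C₊=(5.8644,3.1025) cross=57.752; C₋=(8.4236,-5.4187) cross=-57.752
  mode - wants cross < 0 → take C=(8.4236,-5.4187) (cross=-57.752)
ex = (C−B)/|BC| = (0.9857,-0.1684); ey = (0.1684,0.9857)
P = B + 2.15·ex + -1.75·ey = (0.3910,-5.8215)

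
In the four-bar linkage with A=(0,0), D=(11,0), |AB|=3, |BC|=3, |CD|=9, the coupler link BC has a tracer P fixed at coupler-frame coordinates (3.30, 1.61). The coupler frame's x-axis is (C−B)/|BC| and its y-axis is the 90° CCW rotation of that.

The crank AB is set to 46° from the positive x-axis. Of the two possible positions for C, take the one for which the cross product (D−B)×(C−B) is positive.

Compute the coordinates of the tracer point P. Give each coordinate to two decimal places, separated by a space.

A=(0,0), D=(11.00,0)
B = A + 3.00·(cos46°, sin46°) = (2.0840, 2.1580)
|BD| = 9.1735
circle(B,3.00) ∩ circle(D,9.00): a=0.6624, h=2.9260
  candidates: C₊=(3.4161,4.8460) cross=26.841; C₋=(2.0394,-0.8417) cross=-26.841
  mode + wants cross > 0 → take C=(3.4161,4.8460) (cross=26.841)
ex = (C−B)/|BC| = (0.4440,0.8960); ey = (-0.8960,0.4440)
P = B + 3.30·ex + 1.61·ey = (2.1067,5.8297)

2.11 5.83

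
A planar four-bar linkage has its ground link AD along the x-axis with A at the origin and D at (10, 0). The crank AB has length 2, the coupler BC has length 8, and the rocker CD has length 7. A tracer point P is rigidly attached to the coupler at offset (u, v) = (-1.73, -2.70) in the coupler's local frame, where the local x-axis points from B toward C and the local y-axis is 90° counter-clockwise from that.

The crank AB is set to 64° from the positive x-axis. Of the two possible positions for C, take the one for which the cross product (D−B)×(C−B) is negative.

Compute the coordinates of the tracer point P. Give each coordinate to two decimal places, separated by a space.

-2.33 1.84

A=(0,0), D=(10.00,0)
B = A + 2.00·(cos64°, sin64°) = (0.8767, 1.7976)
|BD| = 9.2987
circle(B,8.00) ∩ circle(D,7.00): a=5.4559, h=5.8509
  candidates: C₊=(7.3608,6.4834) cross=54.406; C₋=(5.0986,-4.9977) cross=-54.406
  mode - wants cross < 0 → take C=(5.0986,-4.9977) (cross=-54.406)
ex = (C−B)/|BC| = (0.5277,-0.8494); ey = (0.8494,0.5277)
P = B + -1.73·ex + -2.70·ey = (-2.3296,1.8422)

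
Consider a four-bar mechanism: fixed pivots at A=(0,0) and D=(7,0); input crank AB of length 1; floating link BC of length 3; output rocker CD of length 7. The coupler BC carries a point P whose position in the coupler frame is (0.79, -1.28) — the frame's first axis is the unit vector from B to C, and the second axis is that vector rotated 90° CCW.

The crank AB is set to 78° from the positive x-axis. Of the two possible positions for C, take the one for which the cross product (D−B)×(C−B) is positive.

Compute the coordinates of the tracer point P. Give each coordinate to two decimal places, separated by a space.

A=(0,0), D=(7.00,0)
B = A + 1.00·(cos78°, sin78°) = (0.2079, 0.9781)
|BD| = 6.8622
circle(B,3.00) ∩ circle(D,7.00): a=0.5165, h=2.9552
  candidates: C₊=(1.1404,3.8295) cross=20.279; C₋=(0.2979,-2.0205) cross=-20.279
  mode + wants cross > 0 → take C=(1.1404,3.8295) (cross=20.279)
ex = (C−B)/|BC| = (0.3108,0.9505); ey = (-0.9505,0.3108)
P = B + 0.79·ex + -1.28·ey = (1.6701,1.3311)

1.67 1.33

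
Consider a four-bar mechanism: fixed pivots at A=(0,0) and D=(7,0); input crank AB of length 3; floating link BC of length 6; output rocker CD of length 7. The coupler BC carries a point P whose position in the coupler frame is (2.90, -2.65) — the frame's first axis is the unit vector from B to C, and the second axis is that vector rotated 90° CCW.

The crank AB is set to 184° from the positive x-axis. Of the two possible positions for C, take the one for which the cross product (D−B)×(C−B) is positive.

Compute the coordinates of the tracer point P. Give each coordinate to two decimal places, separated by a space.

A=(0,0), D=(7.00,0)
B = A + 3.00·(cos184°, sin184°) = (-2.9927, -0.2093)
|BD| = 9.9949
circle(B,6.00) ∩ circle(D,7.00): a=4.3471, h=4.1355
  candidates: C₊=(1.2669,4.0164) cross=41.334; C₋=(1.4401,-4.2529) cross=-41.334
  mode + wants cross > 0 → take C=(1.2669,4.0164) (cross=41.334)
ex = (C−B)/|BC| = (0.7099,0.7043); ey = (-0.7043,0.7099)
P = B + 2.90·ex + -2.65·ey = (0.9324,-0.0482)

0.93 -0.05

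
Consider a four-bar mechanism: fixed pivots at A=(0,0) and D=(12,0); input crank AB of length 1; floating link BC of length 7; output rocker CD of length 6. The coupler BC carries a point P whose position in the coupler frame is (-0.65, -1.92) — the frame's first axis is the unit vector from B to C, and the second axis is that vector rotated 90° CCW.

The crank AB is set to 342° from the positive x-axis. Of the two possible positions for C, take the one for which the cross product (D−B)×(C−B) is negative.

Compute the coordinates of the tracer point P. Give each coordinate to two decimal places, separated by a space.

A=(0,0), D=(12.00,0)
B = A + 1.00·(cos342°, sin342°) = (0.9511, -0.3090)
|BD| = 11.0533
circle(B,7.00) ∩ circle(D,6.00): a=6.1147, h=3.4074
  candidates: C₊=(6.9681,3.2680) cross=37.663; C₋=(7.1586,-3.5442) cross=-37.663
  mode - wants cross < 0 → take C=(7.1586,-3.5442) (cross=-37.663)
ex = (C−B)/|BC| = (0.8868,-0.4622); ey = (0.4622,0.8868)
P = B + -0.65·ex + -1.92·ey = (-0.5127,-1.7113)

-0.51 -1.71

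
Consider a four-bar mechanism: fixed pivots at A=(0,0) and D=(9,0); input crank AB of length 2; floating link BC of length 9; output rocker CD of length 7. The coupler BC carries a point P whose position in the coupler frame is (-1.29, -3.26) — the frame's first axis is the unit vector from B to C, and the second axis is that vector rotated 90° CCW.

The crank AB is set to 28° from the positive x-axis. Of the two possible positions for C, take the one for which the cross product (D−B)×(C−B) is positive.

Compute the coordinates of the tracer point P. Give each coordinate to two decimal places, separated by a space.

3.00 -2.34

A=(0,0), D=(9.00,0)
B = A + 2.00·(cos28°, sin28°) = (1.7659, 0.9389)
|BD| = 7.2948
circle(B,9.00) ∩ circle(D,7.00): a=5.8407, h=6.8473
  candidates: C₊=(8.4394,6.9775) cross=49.950; C₋=(6.6767,-6.6032) cross=-49.950
  mode + wants cross > 0 → take C=(8.4394,6.9775) (cross=49.950)
ex = (C−B)/|BC| = (0.7415,0.6710); ey = (-0.6710,0.7415)
P = B + -1.29·ex + -3.26·ey = (2.9967,-2.3439)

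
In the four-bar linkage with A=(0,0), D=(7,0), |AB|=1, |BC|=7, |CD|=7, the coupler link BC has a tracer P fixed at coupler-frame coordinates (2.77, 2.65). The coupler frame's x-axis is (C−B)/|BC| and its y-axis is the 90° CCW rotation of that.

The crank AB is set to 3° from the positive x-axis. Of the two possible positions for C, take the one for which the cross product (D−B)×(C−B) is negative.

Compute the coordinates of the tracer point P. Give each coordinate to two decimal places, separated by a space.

A=(0,0), D=(7.00,0)
B = A + 1.00·(cos3°, sin3°) = (0.9986, 0.0523)
|BD| = 6.0016
circle(B,7.00) ∩ circle(D,7.00): a=3.0008, h=6.3242
  candidates: C₊=(4.0545,6.3501) cross=37.955; C₋=(3.9442,-6.2978) cross=-37.955
  mode - wants cross < 0 → take C=(3.9442,-6.2978) (cross=-37.955)
ex = (C−B)/|BC| = (0.4208,-0.9072); ey = (0.9072,0.4208)
P = B + 2.77·ex + 2.65·ey = (4.5682,-1.3454)

4.57 -1.35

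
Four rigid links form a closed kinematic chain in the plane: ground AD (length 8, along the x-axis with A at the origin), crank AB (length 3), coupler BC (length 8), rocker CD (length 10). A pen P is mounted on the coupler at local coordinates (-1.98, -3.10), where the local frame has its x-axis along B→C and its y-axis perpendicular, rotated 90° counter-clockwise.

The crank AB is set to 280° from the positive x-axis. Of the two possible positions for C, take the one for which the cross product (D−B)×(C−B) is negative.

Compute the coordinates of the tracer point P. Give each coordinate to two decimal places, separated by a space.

-3.16 -3.07

A=(0,0), D=(8.00,0)
B = A + 3.00·(cos280°, sin280°) = (0.5209, -2.9544)
|BD| = 8.0414
circle(B,8.00) ∩ circle(D,10.00): a=1.7823, h=7.7989
  candidates: C₊=(-0.6867,4.9539) cross=62.715; C₋=(5.0439,-9.5531) cross=-62.715
  mode - wants cross < 0 → take C=(5.0439,-9.5531) (cross=-62.715)
ex = (C−B)/|BC| = (0.5654,-0.8248); ey = (0.8248,0.5654)
P = B + -1.98·ex + -3.10·ey = (-3.1555,-3.0739)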